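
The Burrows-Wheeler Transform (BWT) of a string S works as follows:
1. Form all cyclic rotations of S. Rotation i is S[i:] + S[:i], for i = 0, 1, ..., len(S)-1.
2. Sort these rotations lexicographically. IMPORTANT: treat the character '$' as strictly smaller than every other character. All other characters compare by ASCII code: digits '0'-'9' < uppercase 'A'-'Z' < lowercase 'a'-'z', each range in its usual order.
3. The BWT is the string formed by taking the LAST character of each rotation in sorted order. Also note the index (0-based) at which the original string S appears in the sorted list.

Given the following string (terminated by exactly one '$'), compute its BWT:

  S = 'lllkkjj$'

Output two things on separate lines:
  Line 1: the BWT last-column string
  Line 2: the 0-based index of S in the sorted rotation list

Answer: jjkklll$
7

Derivation:
All 8 rotations (rotation i = S[i:]+S[:i]):
  rot[0] = lllkkjj$
  rot[1] = llkkjj$l
  rot[2] = lkkjj$ll
  rot[3] = kkjj$lll
  rot[4] = kjj$lllk
  rot[5] = jj$lllkk
  rot[6] = j$lllkkj
  rot[7] = $lllkkjj
Sorted (with $ < everything):
  sorted[0] = $lllkkjj  (last char: 'j')
  sorted[1] = j$lllkkj  (last char: 'j')
  sorted[2] = jj$lllkk  (last char: 'k')
  sorted[3] = kjj$lllk  (last char: 'k')
  sorted[4] = kkjj$lll  (last char: 'l')
  sorted[5] = lkkjj$ll  (last char: 'l')
  sorted[6] = llkkjj$l  (last char: 'l')
  sorted[7] = lllkkjj$  (last char: '$')
Last column: jjkklll$
Original string S is at sorted index 7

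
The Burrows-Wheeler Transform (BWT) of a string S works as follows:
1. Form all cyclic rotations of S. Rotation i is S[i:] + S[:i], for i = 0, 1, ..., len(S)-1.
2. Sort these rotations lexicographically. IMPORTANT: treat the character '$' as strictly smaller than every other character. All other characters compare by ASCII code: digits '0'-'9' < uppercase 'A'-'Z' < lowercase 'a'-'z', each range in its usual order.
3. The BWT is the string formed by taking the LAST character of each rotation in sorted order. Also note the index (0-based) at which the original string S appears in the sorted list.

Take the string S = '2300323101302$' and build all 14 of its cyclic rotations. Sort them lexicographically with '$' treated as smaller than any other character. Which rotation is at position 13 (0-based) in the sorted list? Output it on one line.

All 14 rotations (rotation i = S[i:]+S[:i]):
  rot[0] = 2300323101302$
  rot[1] = 300323101302$2
  rot[2] = 00323101302$23
  rot[3] = 0323101302$230
  rot[4] = 323101302$2300
  rot[5] = 23101302$23003
  rot[6] = 3101302$230032
  rot[7] = 101302$2300323
  rot[8] = 01302$23003231
  rot[9] = 1302$230032310
  rot[10] = 302$2300323101
  rot[11] = 02$23003231013
  rot[12] = 2$230032310130
  rot[13] = $2300323101302
Sorted (with $ < everything):
  sorted[0] = $2300323101302
  sorted[1] = 00323101302$23
  sorted[2] = 01302$23003231
  sorted[3] = 02$23003231013
  sorted[4] = 0323101302$230
  sorted[5] = 101302$2300323
  sorted[6] = 1302$230032310
  sorted[7] = 2$230032310130
  sorted[8] = 2300323101302$
  sorted[9] = 23101302$23003
  sorted[10] = 300323101302$2
  sorted[11] = 302$2300323101
  sorted[12] = 3101302$230032
  sorted[13] = 323101302$2300
sorted[13] = 323101302$2300

Answer: 323101302$2300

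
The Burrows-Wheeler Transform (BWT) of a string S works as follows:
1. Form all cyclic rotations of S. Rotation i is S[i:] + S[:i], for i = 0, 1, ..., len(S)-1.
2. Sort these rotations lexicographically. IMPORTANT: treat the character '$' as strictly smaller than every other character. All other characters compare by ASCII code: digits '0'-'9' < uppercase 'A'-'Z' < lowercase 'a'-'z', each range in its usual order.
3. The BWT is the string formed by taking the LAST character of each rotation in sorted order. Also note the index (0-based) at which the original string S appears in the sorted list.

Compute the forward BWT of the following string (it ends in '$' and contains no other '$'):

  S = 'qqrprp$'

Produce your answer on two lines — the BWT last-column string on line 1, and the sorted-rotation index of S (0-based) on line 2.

Answer: prr$qpq
3

Derivation:
All 7 rotations (rotation i = S[i:]+S[:i]):
  rot[0] = qqrprp$
  rot[1] = qrprp$q
  rot[2] = rprp$qq
  rot[3] = prp$qqr
  rot[4] = rp$qqrp
  rot[5] = p$qqrpr
  rot[6] = $qqrprp
Sorted (with $ < everything):
  sorted[0] = $qqrprp  (last char: 'p')
  sorted[1] = p$qqrpr  (last char: 'r')
  sorted[2] = prp$qqr  (last char: 'r')
  sorted[3] = qqrprp$  (last char: '$')
  sorted[4] = qrprp$q  (last char: 'q')
  sorted[5] = rp$qqrp  (last char: 'p')
  sorted[6] = rprp$qq  (last char: 'q')
Last column: prr$qpq
Original string S is at sorted index 3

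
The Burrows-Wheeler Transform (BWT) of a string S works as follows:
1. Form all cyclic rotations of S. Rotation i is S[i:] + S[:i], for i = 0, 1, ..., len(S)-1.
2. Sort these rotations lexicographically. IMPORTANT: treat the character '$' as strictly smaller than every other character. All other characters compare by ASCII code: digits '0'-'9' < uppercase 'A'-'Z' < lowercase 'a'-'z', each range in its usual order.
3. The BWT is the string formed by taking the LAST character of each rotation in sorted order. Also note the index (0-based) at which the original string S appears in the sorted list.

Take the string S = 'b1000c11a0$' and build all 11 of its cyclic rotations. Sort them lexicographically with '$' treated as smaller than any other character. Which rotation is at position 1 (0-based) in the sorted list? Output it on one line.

All 11 rotations (rotation i = S[i:]+S[:i]):
  rot[0] = b1000c11a0$
  rot[1] = 1000c11a0$b
  rot[2] = 000c11a0$b1
  rot[3] = 00c11a0$b10
  rot[4] = 0c11a0$b100
  rot[5] = c11a0$b1000
  rot[6] = 11a0$b1000c
  rot[7] = 1a0$b1000c1
  rot[8] = a0$b1000c11
  rot[9] = 0$b1000c11a
  rot[10] = $b1000c11a0
Sorted (with $ < everything):
  sorted[0] = $b1000c11a0
  sorted[1] = 0$b1000c11a
  sorted[2] = 000c11a0$b1
  sorted[3] = 00c11a0$b10
  sorted[4] = 0c11a0$b100
  sorted[5] = 1000c11a0$b
  sorted[6] = 11a0$b1000c
  sorted[7] = 1a0$b1000c1
  sorted[8] = a0$b1000c11
  sorted[9] = b1000c11a0$
  sorted[10] = c11a0$b1000
sorted[1] = 0$b1000c11a

Answer: 0$b1000c11a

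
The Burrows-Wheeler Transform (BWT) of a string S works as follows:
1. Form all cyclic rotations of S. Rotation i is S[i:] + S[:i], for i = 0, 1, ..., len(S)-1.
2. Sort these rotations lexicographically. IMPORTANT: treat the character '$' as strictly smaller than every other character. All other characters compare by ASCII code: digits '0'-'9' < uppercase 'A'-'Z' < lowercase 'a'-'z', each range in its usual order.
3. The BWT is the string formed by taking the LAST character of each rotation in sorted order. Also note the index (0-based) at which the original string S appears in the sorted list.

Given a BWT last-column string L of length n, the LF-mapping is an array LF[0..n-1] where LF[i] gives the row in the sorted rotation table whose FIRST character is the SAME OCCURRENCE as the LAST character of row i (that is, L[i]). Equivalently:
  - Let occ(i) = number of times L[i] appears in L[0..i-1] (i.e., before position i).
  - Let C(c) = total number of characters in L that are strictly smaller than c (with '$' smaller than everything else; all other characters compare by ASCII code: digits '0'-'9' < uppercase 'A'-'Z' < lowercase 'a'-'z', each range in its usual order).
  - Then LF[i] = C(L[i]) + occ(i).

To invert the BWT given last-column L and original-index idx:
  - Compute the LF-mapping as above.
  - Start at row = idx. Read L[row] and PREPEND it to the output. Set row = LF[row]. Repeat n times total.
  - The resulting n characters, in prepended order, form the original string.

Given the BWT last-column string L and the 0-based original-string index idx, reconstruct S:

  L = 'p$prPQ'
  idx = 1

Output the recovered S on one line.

LF mapping: 3 0 4 5 1 2
Walk LF starting at row 1, prepending L[row]:
  step 1: row=1, L[1]='$', prepend. Next row=LF[1]=0
  step 2: row=0, L[0]='p', prepend. Next row=LF[0]=3
  step 3: row=3, L[3]='r', prepend. Next row=LF[3]=5
  step 4: row=5, L[5]='Q', prepend. Next row=LF[5]=2
  step 5: row=2, L[2]='p', prepend. Next row=LF[2]=4
  step 6: row=4, L[4]='P', prepend. Next row=LF[4]=1
Reversed output: PpQrp$

Answer: PpQrp$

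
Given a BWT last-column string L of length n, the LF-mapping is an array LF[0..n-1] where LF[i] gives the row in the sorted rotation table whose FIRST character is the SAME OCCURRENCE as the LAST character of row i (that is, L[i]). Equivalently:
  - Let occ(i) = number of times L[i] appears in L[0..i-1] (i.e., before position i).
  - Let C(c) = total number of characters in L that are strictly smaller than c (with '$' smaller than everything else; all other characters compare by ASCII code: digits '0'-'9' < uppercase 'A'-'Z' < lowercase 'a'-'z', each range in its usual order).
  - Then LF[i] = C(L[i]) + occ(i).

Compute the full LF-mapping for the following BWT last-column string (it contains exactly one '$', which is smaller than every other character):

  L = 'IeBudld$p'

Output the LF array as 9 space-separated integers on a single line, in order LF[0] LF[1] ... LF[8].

Answer: 2 5 1 8 3 6 4 0 7

Derivation:
Char counts: '$':1, 'B':1, 'I':1, 'd':2, 'e':1, 'l':1, 'p':1, 'u':1
C (first-col start): C('$')=0, C('B')=1, C('I')=2, C('d')=3, C('e')=5, C('l')=6, C('p')=7, C('u')=8
L[0]='I': occ=0, LF[0]=C('I')+0=2+0=2
L[1]='e': occ=0, LF[1]=C('e')+0=5+0=5
L[2]='B': occ=0, LF[2]=C('B')+0=1+0=1
L[3]='u': occ=0, LF[3]=C('u')+0=8+0=8
L[4]='d': occ=0, LF[4]=C('d')+0=3+0=3
L[5]='l': occ=0, LF[5]=C('l')+0=6+0=6
L[6]='d': occ=1, LF[6]=C('d')+1=3+1=4
L[7]='$': occ=0, LF[7]=C('$')+0=0+0=0
L[8]='p': occ=0, LF[8]=C('p')+0=7+0=7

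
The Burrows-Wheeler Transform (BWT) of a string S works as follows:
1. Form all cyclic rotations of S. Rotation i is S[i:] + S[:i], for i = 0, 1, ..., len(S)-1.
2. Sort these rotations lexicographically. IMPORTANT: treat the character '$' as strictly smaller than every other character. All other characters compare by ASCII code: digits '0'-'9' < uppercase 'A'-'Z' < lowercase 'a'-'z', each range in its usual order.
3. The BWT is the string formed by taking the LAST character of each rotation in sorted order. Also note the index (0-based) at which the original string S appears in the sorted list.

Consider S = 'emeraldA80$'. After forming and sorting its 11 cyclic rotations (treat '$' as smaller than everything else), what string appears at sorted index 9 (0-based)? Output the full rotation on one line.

Answer: meraldA80$e

Derivation:
All 11 rotations (rotation i = S[i:]+S[:i]):
  rot[0] = emeraldA80$
  rot[1] = meraldA80$e
  rot[2] = eraldA80$em
  rot[3] = raldA80$eme
  rot[4] = aldA80$emer
  rot[5] = ldA80$emera
  rot[6] = dA80$emeral
  rot[7] = A80$emerald
  rot[8] = 80$emeraldA
  rot[9] = 0$emeraldA8
  rot[10] = $emeraldA80
Sorted (with $ < everything):
  sorted[0] = $emeraldA80
  sorted[1] = 0$emeraldA8
  sorted[2] = 80$emeraldA
  sorted[3] = A80$emerald
  sorted[4] = aldA80$emer
  sorted[5] = dA80$emeral
  sorted[6] = emeraldA80$
  sorted[7] = eraldA80$em
  sorted[8] = ldA80$emera
  sorted[9] = meraldA80$e
  sorted[10] = raldA80$eme
sorted[9] = meraldA80$e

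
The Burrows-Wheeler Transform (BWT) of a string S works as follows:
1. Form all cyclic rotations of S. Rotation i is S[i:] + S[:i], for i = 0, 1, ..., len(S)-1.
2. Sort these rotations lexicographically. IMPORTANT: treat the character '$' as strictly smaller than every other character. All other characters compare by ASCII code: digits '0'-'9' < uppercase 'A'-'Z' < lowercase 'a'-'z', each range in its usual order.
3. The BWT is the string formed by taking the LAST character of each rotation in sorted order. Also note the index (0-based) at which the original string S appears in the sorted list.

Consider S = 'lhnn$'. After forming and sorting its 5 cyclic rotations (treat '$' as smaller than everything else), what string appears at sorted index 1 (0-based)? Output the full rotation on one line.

All 5 rotations (rotation i = S[i:]+S[:i]):
  rot[0] = lhnn$
  rot[1] = hnn$l
  rot[2] = nn$lh
  rot[3] = n$lhn
  rot[4] = $lhnn
Sorted (with $ < everything):
  sorted[0] = $lhnn
  sorted[1] = hnn$l
  sorted[2] = lhnn$
  sorted[3] = n$lhn
  sorted[4] = nn$lh
sorted[1] = hnn$l

Answer: hnn$l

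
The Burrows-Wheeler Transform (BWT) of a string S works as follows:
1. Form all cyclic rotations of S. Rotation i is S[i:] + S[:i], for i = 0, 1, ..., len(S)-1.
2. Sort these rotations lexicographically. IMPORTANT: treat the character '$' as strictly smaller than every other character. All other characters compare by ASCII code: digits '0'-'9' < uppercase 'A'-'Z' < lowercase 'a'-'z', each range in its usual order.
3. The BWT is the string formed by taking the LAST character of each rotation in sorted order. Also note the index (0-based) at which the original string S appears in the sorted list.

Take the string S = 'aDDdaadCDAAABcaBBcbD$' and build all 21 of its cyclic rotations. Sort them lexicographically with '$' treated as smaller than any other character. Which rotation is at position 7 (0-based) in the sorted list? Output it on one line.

Answer: CDAAABcaBBcbD$aDDdaad

Derivation:
All 21 rotations (rotation i = S[i:]+S[:i]):
  rot[0] = aDDdaadCDAAABcaBBcbD$
  rot[1] = DDdaadCDAAABcaBBcbD$a
  rot[2] = DdaadCDAAABcaBBcbD$aD
  rot[3] = daadCDAAABcaBBcbD$aDD
  rot[4] = aadCDAAABcaBBcbD$aDDd
  rot[5] = adCDAAABcaBBcbD$aDDda
  rot[6] = dCDAAABcaBBcbD$aDDdaa
  rot[7] = CDAAABcaBBcbD$aDDdaad
  rot[8] = DAAABcaBBcbD$aDDdaadC
  rot[9] = AAABcaBBcbD$aDDdaadCD
  rot[10] = AABcaBBcbD$aDDdaadCDA
  rot[11] = ABcaBBcbD$aDDdaadCDAA
  rot[12] = BcaBBcbD$aDDdaadCDAAA
  rot[13] = caBBcbD$aDDdaadCDAAAB
  rot[14] = aBBcbD$aDDdaadCDAAABc
  rot[15] = BBcbD$aDDdaadCDAAABca
  rot[16] = BcbD$aDDdaadCDAAABcaB
  rot[17] = cbD$aDDdaadCDAAABcaBB
  rot[18] = bD$aDDdaadCDAAABcaBBc
  rot[19] = D$aDDdaadCDAAABcaBBcb
  rot[20] = $aDDdaadCDAAABcaBBcbD
Sorted (with $ < everything):
  sorted[0] = $aDDdaadCDAAABcaBBcbD
  sorted[1] = AAABcaBBcbD$aDDdaadCD
  sorted[2] = AABcaBBcbD$aDDdaadCDA
  sorted[3] = ABcaBBcbD$aDDdaadCDAA
  sorted[4] = BBcbD$aDDdaadCDAAABca
  sorted[5] = BcaBBcbD$aDDdaadCDAAA
  sorted[6] = BcbD$aDDdaadCDAAABcaB
  sorted[7] = CDAAABcaBBcbD$aDDdaad
  sorted[8] = D$aDDdaadCDAAABcaBBcb
  sorted[9] = DAAABcaBBcbD$aDDdaadC
  sorted[10] = DDdaadCDAAABcaBBcbD$a
  sorted[11] = DdaadCDAAABcaBBcbD$aD
  sorted[12] = aBBcbD$aDDdaadCDAAABc
  sorted[13] = aDDdaadCDAAABcaBBcbD$
  sorted[14] = aadCDAAABcaBBcbD$aDDd
  sorted[15] = adCDAAABcaBBcbD$aDDda
  sorted[16] = bD$aDDdaadCDAAABcaBBc
  sorted[17] = caBBcbD$aDDdaadCDAAAB
  sorted[18] = cbD$aDDdaadCDAAABcaBB
  sorted[19] = dCDAAABcaBBcbD$aDDdaa
  sorted[20] = daadCDAAABcaBBcbD$aDD
sorted[7] = CDAAABcaBBcbD$aDDdaad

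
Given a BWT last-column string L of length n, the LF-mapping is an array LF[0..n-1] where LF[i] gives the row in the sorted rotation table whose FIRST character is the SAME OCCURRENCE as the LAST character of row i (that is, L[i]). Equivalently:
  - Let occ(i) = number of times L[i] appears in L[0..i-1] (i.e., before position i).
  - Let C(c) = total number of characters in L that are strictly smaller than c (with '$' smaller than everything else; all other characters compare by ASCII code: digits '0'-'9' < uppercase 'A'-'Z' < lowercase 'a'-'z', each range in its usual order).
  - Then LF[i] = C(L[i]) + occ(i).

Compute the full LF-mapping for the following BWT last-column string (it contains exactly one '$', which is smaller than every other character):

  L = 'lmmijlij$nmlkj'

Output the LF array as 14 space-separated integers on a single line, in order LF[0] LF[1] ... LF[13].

Char counts: '$':1, 'i':2, 'j':3, 'k':1, 'l':3, 'm':3, 'n':1
C (first-col start): C('$')=0, C('i')=1, C('j')=3, C('k')=6, C('l')=7, C('m')=10, C('n')=13
L[0]='l': occ=0, LF[0]=C('l')+0=7+0=7
L[1]='m': occ=0, LF[1]=C('m')+0=10+0=10
L[2]='m': occ=1, LF[2]=C('m')+1=10+1=11
L[3]='i': occ=0, LF[3]=C('i')+0=1+0=1
L[4]='j': occ=0, LF[4]=C('j')+0=3+0=3
L[5]='l': occ=1, LF[5]=C('l')+1=7+1=8
L[6]='i': occ=1, LF[6]=C('i')+1=1+1=2
L[7]='j': occ=1, LF[7]=C('j')+1=3+1=4
L[8]='$': occ=0, LF[8]=C('$')+0=0+0=0
L[9]='n': occ=0, LF[9]=C('n')+0=13+0=13
L[10]='m': occ=2, LF[10]=C('m')+2=10+2=12
L[11]='l': occ=2, LF[11]=C('l')+2=7+2=9
L[12]='k': occ=0, LF[12]=C('k')+0=6+0=6
L[13]='j': occ=2, LF[13]=C('j')+2=3+2=5

Answer: 7 10 11 1 3 8 2 4 0 13 12 9 6 5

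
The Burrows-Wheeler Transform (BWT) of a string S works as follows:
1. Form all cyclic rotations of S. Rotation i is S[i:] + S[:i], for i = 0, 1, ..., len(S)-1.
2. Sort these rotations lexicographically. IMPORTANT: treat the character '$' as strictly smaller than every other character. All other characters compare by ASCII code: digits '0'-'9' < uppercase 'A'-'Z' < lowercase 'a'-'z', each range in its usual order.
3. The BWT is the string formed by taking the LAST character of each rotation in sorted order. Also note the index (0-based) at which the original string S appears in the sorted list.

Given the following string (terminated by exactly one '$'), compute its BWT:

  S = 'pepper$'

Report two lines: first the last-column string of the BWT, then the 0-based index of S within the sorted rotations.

Answer: rpp$pee
3

Derivation:
All 7 rotations (rotation i = S[i:]+S[:i]):
  rot[0] = pepper$
  rot[1] = epper$p
  rot[2] = pper$pe
  rot[3] = per$pep
  rot[4] = er$pepp
  rot[5] = r$peppe
  rot[6] = $pepper
Sorted (with $ < everything):
  sorted[0] = $pepper  (last char: 'r')
  sorted[1] = epper$p  (last char: 'p')
  sorted[2] = er$pepp  (last char: 'p')
  sorted[3] = pepper$  (last char: '$')
  sorted[4] = per$pep  (last char: 'p')
  sorted[5] = pper$pe  (last char: 'e')
  sorted[6] = r$peppe  (last char: 'e')
Last column: rpp$pee
Original string S is at sorted index 3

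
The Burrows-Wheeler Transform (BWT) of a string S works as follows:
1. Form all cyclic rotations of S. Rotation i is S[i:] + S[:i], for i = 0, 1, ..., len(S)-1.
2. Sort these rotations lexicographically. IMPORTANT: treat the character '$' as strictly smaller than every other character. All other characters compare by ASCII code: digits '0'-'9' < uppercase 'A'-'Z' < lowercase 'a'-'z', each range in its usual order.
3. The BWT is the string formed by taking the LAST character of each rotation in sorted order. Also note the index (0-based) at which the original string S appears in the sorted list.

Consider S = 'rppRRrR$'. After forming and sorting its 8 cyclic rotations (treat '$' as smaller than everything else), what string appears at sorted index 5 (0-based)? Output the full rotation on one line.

All 8 rotations (rotation i = S[i:]+S[:i]):
  rot[0] = rppRRrR$
  rot[1] = ppRRrR$r
  rot[2] = pRRrR$rp
  rot[3] = RRrR$rpp
  rot[4] = RrR$rppR
  rot[5] = rR$rppRR
  rot[6] = R$rppRRr
  rot[7] = $rppRRrR
Sorted (with $ < everything):
  sorted[0] = $rppRRrR
  sorted[1] = R$rppRRr
  sorted[2] = RRrR$rpp
  sorted[3] = RrR$rppR
  sorted[4] = pRRrR$rp
  sorted[5] = ppRRrR$r
  sorted[6] = rR$rppRR
  sorted[7] = rppRRrR$
sorted[5] = ppRRrR$r

Answer: ppRRrR$r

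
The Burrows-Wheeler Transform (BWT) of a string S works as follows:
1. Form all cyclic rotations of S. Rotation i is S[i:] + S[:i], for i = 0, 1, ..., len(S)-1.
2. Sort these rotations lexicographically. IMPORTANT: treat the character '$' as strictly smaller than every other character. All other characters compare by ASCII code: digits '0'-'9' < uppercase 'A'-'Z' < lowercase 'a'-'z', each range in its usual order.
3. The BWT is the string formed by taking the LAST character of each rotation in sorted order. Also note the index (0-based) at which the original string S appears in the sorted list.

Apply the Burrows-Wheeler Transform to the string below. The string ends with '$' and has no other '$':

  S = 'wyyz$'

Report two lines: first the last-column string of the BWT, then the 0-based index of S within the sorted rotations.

Answer: z$wyy
1

Derivation:
All 5 rotations (rotation i = S[i:]+S[:i]):
  rot[0] = wyyz$
  rot[1] = yyz$w
  rot[2] = yz$wy
  rot[3] = z$wyy
  rot[4] = $wyyz
Sorted (with $ < everything):
  sorted[0] = $wyyz  (last char: 'z')
  sorted[1] = wyyz$  (last char: '$')
  sorted[2] = yyz$w  (last char: 'w')
  sorted[3] = yz$wy  (last char: 'y')
  sorted[4] = z$wyy  (last char: 'y')
Last column: z$wyy
Original string S is at sorted index 1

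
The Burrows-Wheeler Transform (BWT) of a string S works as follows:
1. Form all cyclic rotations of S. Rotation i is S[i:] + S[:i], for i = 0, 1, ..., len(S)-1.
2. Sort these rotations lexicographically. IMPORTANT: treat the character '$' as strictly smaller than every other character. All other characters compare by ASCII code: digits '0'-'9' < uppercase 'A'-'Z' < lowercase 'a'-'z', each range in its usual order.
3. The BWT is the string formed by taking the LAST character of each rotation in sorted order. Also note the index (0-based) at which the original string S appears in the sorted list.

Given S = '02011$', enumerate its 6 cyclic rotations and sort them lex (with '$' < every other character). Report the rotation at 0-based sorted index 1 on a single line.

Answer: 011$02

Derivation:
All 6 rotations (rotation i = S[i:]+S[:i]):
  rot[0] = 02011$
  rot[1] = 2011$0
  rot[2] = 011$02
  rot[3] = 11$020
  rot[4] = 1$0201
  rot[5] = $02011
Sorted (with $ < everything):
  sorted[0] = $02011
  sorted[1] = 011$02
  sorted[2] = 02011$
  sorted[3] = 1$0201
  sorted[4] = 11$020
  sorted[5] = 2011$0
sorted[1] = 011$02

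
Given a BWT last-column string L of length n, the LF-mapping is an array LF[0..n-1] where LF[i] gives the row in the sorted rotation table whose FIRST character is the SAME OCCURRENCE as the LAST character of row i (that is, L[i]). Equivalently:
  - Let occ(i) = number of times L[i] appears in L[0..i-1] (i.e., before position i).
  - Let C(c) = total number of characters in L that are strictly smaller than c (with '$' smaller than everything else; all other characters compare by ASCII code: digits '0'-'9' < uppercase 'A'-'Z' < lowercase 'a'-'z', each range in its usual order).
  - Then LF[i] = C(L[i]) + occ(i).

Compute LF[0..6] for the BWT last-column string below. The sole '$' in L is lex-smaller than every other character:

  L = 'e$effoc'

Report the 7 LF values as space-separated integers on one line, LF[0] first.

Char counts: '$':1, 'c':1, 'e':2, 'f':2, 'o':1
C (first-col start): C('$')=0, C('c')=1, C('e')=2, C('f')=4, C('o')=6
L[0]='e': occ=0, LF[0]=C('e')+0=2+0=2
L[1]='$': occ=0, LF[1]=C('$')+0=0+0=0
L[2]='e': occ=1, LF[2]=C('e')+1=2+1=3
L[3]='f': occ=0, LF[3]=C('f')+0=4+0=4
L[4]='f': occ=1, LF[4]=C('f')+1=4+1=5
L[5]='o': occ=0, LF[5]=C('o')+0=6+0=6
L[6]='c': occ=0, LF[6]=C('c')+0=1+0=1

Answer: 2 0 3 4 5 6 1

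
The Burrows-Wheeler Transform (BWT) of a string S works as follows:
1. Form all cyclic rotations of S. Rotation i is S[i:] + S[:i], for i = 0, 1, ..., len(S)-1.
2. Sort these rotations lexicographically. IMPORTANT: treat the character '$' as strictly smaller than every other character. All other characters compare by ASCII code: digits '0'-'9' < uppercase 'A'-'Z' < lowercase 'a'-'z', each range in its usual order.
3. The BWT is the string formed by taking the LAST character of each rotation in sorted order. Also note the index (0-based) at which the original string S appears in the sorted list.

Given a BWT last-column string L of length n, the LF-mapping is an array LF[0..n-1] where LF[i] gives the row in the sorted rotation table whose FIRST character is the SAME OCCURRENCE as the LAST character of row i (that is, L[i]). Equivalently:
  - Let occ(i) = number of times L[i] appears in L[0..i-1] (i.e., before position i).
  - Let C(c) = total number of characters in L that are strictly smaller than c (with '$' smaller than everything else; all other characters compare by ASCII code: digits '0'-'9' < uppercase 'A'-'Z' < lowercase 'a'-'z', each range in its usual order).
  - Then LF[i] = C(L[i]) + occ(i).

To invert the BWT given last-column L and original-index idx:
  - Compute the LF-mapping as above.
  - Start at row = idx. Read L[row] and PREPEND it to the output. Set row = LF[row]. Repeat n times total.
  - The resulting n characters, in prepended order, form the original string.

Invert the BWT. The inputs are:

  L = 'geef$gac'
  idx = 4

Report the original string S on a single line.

Answer: ecgfeag$

Derivation:
LF mapping: 6 3 4 5 0 7 1 2
Walk LF starting at row 4, prepending L[row]:
  step 1: row=4, L[4]='$', prepend. Next row=LF[4]=0
  step 2: row=0, L[0]='g', prepend. Next row=LF[0]=6
  step 3: row=6, L[6]='a', prepend. Next row=LF[6]=1
  step 4: row=1, L[1]='e', prepend. Next row=LF[1]=3
  step 5: row=3, L[3]='f', prepend. Next row=LF[3]=5
  step 6: row=5, L[5]='g', prepend. Next row=LF[5]=7
  step 7: row=7, L[7]='c', prepend. Next row=LF[7]=2
  step 8: row=2, L[2]='e', prepend. Next row=LF[2]=4
Reversed output: ecgfeag$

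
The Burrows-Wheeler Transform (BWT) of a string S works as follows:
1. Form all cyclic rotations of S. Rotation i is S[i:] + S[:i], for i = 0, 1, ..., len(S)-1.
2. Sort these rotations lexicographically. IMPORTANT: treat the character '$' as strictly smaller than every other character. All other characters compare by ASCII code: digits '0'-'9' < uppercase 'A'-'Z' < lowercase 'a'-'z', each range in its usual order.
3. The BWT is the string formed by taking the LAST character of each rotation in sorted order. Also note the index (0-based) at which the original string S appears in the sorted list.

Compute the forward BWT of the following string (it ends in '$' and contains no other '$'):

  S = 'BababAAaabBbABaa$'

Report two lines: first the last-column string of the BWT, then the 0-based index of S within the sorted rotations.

All 17 rotations (rotation i = S[i:]+S[:i]):
  rot[0] = BababAAaabBbABaa$
  rot[1] = ababAAaabBbABaa$B
  rot[2] = babAAaabBbABaa$Ba
  rot[3] = abAAaabBbABaa$Bab
  rot[4] = bAAaabBbABaa$Baba
  rot[5] = AAaabBbABaa$Babab
  rot[6] = AaabBbABaa$BababA
  rot[7] = aabBbABaa$BababAA
  rot[8] = abBbABaa$BababAAa
  rot[9] = bBbABaa$BababAAaa
  rot[10] = BbABaa$BababAAaab
  rot[11] = bABaa$BababAAaabB
  rot[12] = ABaa$BababAAaabBb
  rot[13] = Baa$BababAAaabBbA
  rot[14] = aa$BababAAaabBbAB
  rot[15] = a$BababAAaabBbABa
  rot[16] = $BababAAaabBbABaa
Sorted (with $ < everything):
  sorted[0] = $BababAAaabBbABaa  (last char: 'a')
  sorted[1] = AAaabBbABaa$Babab  (last char: 'b')
  sorted[2] = ABaa$BababAAaabBb  (last char: 'b')
  sorted[3] = AaabBbABaa$BababA  (last char: 'A')
  sorted[4] = Baa$BababAAaabBbA  (last char: 'A')
  sorted[5] = BababAAaabBbABaa$  (last char: '$')
  sorted[6] = BbABaa$BababAAaab  (last char: 'b')
  sorted[7] = a$BababAAaabBbABa  (last char: 'a')
  sorted[8] = aa$BababAAaabBbAB  (last char: 'B')
  sorted[9] = aabBbABaa$BababAA  (last char: 'A')
  sorted[10] = abAAaabBbABaa$Bab  (last char: 'b')
  sorted[11] = abBbABaa$BababAAa  (last char: 'a')
  sorted[12] = ababAAaabBbABaa$B  (last char: 'B')
  sorted[13] = bAAaabBbABaa$Baba  (last char: 'a')
  sorted[14] = bABaa$BababAAaabB  (last char: 'B')
  sorted[15] = bBbABaa$BababAAaa  (last char: 'a')
  sorted[16] = babAAaabBbABaa$Ba  (last char: 'a')
Last column: abbAA$baBAbaBaBaa
Original string S is at sorted index 5

Answer: abbAA$baBAbaBaBaa
5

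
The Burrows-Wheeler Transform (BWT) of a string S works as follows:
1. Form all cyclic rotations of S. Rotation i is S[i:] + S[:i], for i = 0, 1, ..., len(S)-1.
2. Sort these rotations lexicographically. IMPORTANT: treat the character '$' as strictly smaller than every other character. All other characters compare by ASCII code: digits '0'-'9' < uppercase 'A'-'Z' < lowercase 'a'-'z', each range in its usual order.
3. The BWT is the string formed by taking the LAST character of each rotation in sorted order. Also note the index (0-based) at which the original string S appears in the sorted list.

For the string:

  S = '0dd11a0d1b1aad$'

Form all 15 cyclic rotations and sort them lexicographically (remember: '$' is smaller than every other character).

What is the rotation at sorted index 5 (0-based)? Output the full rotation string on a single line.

All 15 rotations (rotation i = S[i:]+S[:i]):
  rot[0] = 0dd11a0d1b1aad$
  rot[1] = dd11a0d1b1aad$0
  rot[2] = d11a0d1b1aad$0d
  rot[3] = 11a0d1b1aad$0dd
  rot[4] = 1a0d1b1aad$0dd1
  rot[5] = a0d1b1aad$0dd11
  rot[6] = 0d1b1aad$0dd11a
  rot[7] = d1b1aad$0dd11a0
  rot[8] = 1b1aad$0dd11a0d
  rot[9] = b1aad$0dd11a0d1
  rot[10] = 1aad$0dd11a0d1b
  rot[11] = aad$0dd11a0d1b1
  rot[12] = ad$0dd11a0d1b1a
  rot[13] = d$0dd11a0d1b1aa
  rot[14] = $0dd11a0d1b1aad
Sorted (with $ < everything):
  sorted[0] = $0dd11a0d1b1aad
  sorted[1] = 0d1b1aad$0dd11a
  sorted[2] = 0dd11a0d1b1aad$
  sorted[3] = 11a0d1b1aad$0dd
  sorted[4] = 1a0d1b1aad$0dd1
  sorted[5] = 1aad$0dd11a0d1b
  sorted[6] = 1b1aad$0dd11a0d
  sorted[7] = a0d1b1aad$0dd11
  sorted[8] = aad$0dd11a0d1b1
  sorted[9] = ad$0dd11a0d1b1a
  sorted[10] = b1aad$0dd11a0d1
  sorted[11] = d$0dd11a0d1b1aa
  sorted[12] = d11a0d1b1aad$0d
  sorted[13] = d1b1aad$0dd11a0
  sorted[14] = dd11a0d1b1aad$0
sorted[5] = 1aad$0dd11a0d1b

Answer: 1aad$0dd11a0d1b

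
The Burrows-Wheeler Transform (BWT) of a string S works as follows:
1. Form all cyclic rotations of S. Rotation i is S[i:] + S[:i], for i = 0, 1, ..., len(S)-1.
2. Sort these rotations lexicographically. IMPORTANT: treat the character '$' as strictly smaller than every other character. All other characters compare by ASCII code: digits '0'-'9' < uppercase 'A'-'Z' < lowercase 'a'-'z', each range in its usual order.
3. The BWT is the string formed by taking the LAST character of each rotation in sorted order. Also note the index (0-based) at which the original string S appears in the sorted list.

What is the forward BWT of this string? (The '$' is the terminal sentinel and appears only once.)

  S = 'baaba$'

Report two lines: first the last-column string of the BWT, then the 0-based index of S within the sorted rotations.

All 6 rotations (rotation i = S[i:]+S[:i]):
  rot[0] = baaba$
  rot[1] = aaba$b
  rot[2] = aba$ba
  rot[3] = ba$baa
  rot[4] = a$baab
  rot[5] = $baaba
Sorted (with $ < everything):
  sorted[0] = $baaba  (last char: 'a')
  sorted[1] = a$baab  (last char: 'b')
  sorted[2] = aaba$b  (last char: 'b')
  sorted[3] = aba$ba  (last char: 'a')
  sorted[4] = ba$baa  (last char: 'a')
  sorted[5] = baaba$  (last char: '$')
Last column: abbaa$
Original string S is at sorted index 5

Answer: abbaa$
5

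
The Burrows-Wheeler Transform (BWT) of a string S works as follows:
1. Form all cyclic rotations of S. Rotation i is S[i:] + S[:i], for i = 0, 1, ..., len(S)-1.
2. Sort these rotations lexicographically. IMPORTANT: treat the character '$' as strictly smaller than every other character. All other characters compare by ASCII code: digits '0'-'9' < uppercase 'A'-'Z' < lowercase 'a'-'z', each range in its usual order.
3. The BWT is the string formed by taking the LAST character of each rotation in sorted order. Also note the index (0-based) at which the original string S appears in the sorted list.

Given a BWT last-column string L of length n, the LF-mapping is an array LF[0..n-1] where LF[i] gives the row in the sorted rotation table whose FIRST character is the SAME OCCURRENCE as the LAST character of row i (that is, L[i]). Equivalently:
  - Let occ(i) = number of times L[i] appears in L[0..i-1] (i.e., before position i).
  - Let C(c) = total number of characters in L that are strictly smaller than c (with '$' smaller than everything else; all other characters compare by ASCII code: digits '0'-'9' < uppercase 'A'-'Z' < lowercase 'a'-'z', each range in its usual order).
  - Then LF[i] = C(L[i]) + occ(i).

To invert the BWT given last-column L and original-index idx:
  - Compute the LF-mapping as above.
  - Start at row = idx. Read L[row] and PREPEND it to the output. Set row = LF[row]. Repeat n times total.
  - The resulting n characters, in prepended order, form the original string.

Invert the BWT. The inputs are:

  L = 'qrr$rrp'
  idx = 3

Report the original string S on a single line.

LF mapping: 2 3 4 0 5 6 1
Walk LF starting at row 3, prepending L[row]:
  step 1: row=3, L[3]='$', prepend. Next row=LF[3]=0
  step 2: row=0, L[0]='q', prepend. Next row=LF[0]=2
  step 3: row=2, L[2]='r', prepend. Next row=LF[2]=4
  step 4: row=4, L[4]='r', prepend. Next row=LF[4]=5
  step 5: row=5, L[5]='r', prepend. Next row=LF[5]=6
  step 6: row=6, L[6]='p', prepend. Next row=LF[6]=1
  step 7: row=1, L[1]='r', prepend. Next row=LF[1]=3
Reversed output: rprrrq$

Answer: rprrrq$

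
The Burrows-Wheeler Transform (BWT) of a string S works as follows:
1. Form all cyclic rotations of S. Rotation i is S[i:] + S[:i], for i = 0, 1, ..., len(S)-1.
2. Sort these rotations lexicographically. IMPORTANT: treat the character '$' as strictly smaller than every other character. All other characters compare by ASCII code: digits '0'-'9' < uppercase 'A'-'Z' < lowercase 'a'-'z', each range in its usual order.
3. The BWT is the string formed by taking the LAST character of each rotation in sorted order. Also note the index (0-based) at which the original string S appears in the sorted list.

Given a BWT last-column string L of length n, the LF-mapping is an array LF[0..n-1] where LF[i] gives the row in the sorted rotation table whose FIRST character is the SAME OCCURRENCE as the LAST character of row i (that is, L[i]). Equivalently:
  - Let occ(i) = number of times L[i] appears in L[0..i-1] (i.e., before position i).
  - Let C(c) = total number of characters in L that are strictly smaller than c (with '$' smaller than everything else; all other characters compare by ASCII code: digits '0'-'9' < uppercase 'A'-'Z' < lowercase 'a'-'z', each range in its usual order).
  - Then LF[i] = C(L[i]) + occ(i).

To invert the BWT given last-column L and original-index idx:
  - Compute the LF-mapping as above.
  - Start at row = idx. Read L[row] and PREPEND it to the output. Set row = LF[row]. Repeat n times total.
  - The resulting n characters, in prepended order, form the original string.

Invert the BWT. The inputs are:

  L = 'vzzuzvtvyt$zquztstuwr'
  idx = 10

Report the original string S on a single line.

LF mapping: 11 16 17 8 18 12 4 13 15 5 0 19 1 9 20 6 3 7 10 14 2
Walk LF starting at row 10, prepending L[row]:
  step 1: row=10, L[10]='$', prepend. Next row=LF[10]=0
  step 2: row=0, L[0]='v', prepend. Next row=LF[0]=11
  step 3: row=11, L[11]='z', prepend. Next row=LF[11]=19
  step 4: row=19, L[19]='w', prepend. Next row=LF[19]=14
  step 5: row=14, L[14]='z', prepend. Next row=LF[14]=20
  step 6: row=20, L[20]='r', prepend. Next row=LF[20]=2
  step 7: row=2, L[2]='z', prepend. Next row=LF[2]=17
  step 8: row=17, L[17]='t', prepend. Next row=LF[17]=7
  step 9: row=7, L[7]='v', prepend. Next row=LF[7]=13
  step 10: row=13, L[13]='u', prepend. Next row=LF[13]=9
  step 11: row=9, L[9]='t', prepend. Next row=LF[9]=5
  step 12: row=5, L[5]='v', prepend. Next row=LF[5]=12
  step 13: row=12, L[12]='q', prepend. Next row=LF[12]=1
  step 14: row=1, L[1]='z', prepend. Next row=LF[1]=16
  step 15: row=16, L[16]='s', prepend. Next row=LF[16]=3
  step 16: row=3, L[3]='u', prepend. Next row=LF[3]=8
  step 17: row=8, L[8]='y', prepend. Next row=LF[8]=15
  step 18: row=15, L[15]='t', prepend. Next row=LF[15]=6
  step 19: row=6, L[6]='t', prepend. Next row=LF[6]=4
  step 20: row=4, L[4]='z', prepend. Next row=LF[4]=18
  step 21: row=18, L[18]='u', prepend. Next row=LF[18]=10
Reversed output: uzttyuszqvtuvtzrzwzv$

Answer: uzttyuszqvtuvtzrzwzv$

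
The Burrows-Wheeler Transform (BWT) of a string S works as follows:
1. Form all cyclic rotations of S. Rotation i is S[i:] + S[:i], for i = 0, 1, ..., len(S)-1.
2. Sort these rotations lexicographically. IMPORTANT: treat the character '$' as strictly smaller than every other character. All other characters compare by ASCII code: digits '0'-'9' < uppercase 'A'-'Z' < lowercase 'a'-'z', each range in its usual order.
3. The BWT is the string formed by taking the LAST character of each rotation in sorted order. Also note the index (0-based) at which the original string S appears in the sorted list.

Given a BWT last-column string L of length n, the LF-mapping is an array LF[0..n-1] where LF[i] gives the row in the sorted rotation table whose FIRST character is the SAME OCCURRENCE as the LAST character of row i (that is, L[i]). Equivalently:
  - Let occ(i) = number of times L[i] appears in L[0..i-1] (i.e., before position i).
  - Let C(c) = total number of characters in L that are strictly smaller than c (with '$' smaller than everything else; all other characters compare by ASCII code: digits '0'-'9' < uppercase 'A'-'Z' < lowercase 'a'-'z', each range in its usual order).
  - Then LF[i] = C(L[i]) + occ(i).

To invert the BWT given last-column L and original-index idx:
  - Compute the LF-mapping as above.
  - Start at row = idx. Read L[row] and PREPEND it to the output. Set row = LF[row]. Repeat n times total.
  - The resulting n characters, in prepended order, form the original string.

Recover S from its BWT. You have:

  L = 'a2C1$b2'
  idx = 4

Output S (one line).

LF mapping: 5 2 4 1 0 6 3
Walk LF starting at row 4, prepending L[row]:
  step 1: row=4, L[4]='$', prepend. Next row=LF[4]=0
  step 2: row=0, L[0]='a', prepend. Next row=LF[0]=5
  step 3: row=5, L[5]='b', prepend. Next row=LF[5]=6
  step 4: row=6, L[6]='2', prepend. Next row=LF[6]=3
  step 5: row=3, L[3]='1', prepend. Next row=LF[3]=1
  step 6: row=1, L[1]='2', prepend. Next row=LF[1]=2
  step 7: row=2, L[2]='C', prepend. Next row=LF[2]=4
Reversed output: C212ba$

Answer: C212ba$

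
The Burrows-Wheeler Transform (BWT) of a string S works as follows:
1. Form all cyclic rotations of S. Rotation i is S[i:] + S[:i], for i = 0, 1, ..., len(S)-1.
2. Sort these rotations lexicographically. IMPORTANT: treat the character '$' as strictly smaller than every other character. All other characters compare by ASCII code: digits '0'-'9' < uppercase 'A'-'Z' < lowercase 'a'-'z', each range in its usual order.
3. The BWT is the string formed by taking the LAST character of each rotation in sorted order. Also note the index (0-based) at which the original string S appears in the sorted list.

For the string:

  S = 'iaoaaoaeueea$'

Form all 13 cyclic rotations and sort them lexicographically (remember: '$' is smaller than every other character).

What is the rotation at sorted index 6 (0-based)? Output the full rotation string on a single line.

All 13 rotations (rotation i = S[i:]+S[:i]):
  rot[0] = iaoaaoaeueea$
  rot[1] = aoaaoaeueea$i
  rot[2] = oaaoaeueea$ia
  rot[3] = aaoaeueea$iao
  rot[4] = aoaeueea$iaoa
  rot[5] = oaeueea$iaoaa
  rot[6] = aeueea$iaoaao
  rot[7] = eueea$iaoaaoa
  rot[8] = ueea$iaoaaoae
  rot[9] = eea$iaoaaoaeu
  rot[10] = ea$iaoaaoaeue
  rot[11] = a$iaoaaoaeuee
  rot[12] = $iaoaaoaeueea
Sorted (with $ < everything):
  sorted[0] = $iaoaaoaeueea
  sorted[1] = a$iaoaaoaeuee
  sorted[2] = aaoaeueea$iao
  sorted[3] = aeueea$iaoaao
  sorted[4] = aoaaoaeueea$i
  sorted[5] = aoaeueea$iaoa
  sorted[6] = ea$iaoaaoaeue
  sorted[7] = eea$iaoaaoaeu
  sorted[8] = eueea$iaoaaoa
  sorted[9] = iaoaaoaeueea$
  sorted[10] = oaaoaeueea$ia
  sorted[11] = oaeueea$iaoaa
  sorted[12] = ueea$iaoaaoae
sorted[6] = ea$iaoaaoaeue

Answer: ea$iaoaaoaeue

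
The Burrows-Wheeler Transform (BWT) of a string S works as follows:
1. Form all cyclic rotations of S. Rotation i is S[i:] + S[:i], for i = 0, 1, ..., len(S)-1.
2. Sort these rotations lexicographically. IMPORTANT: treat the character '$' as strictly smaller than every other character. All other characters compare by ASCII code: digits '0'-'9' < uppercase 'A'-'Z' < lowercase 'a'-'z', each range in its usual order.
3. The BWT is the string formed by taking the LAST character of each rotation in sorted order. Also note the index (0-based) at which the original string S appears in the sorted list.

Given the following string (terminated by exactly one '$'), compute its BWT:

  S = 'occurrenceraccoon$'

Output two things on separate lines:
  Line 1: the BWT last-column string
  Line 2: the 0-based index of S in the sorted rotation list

All 18 rotations (rotation i = S[i:]+S[:i]):
  rot[0] = occurrenceraccoon$
  rot[1] = ccurrenceraccoon$o
  rot[2] = currenceraccoon$oc
  rot[3] = urrenceraccoon$occ
  rot[4] = rrenceraccoon$occu
  rot[5] = renceraccoon$occur
  rot[6] = enceraccoon$occurr
  rot[7] = nceraccoon$occurre
  rot[8] = ceraccoon$occurren
  rot[9] = eraccoon$occurrenc
  rot[10] = raccoon$occurrence
  rot[11] = accoon$occurrencer
  rot[12] = ccoon$occurrencera
  rot[13] = coon$occurrencerac
  rot[14] = oon$occurrenceracc
  rot[15] = on$occurrenceracco
  rot[16] = n$occurrenceraccoo
  rot[17] = $occurrenceraccoon
Sorted (with $ < everything):
  sorted[0] = $occurrenceraccoon  (last char: 'n')
  sorted[1] = accoon$occurrencer  (last char: 'r')
  sorted[2] = ccoon$occurrencera  (last char: 'a')
  sorted[3] = ccurrenceraccoon$o  (last char: 'o')
  sorted[4] = ceraccoon$occurren  (last char: 'n')
  sorted[5] = coon$occurrencerac  (last char: 'c')
  sorted[6] = currenceraccoon$oc  (last char: 'c')
  sorted[7] = enceraccoon$occurr  (last char: 'r')
  sorted[8] = eraccoon$occurrenc  (last char: 'c')
  sorted[9] = n$occurrenceraccoo  (last char: 'o')
  sorted[10] = nceraccoon$occurre  (last char: 'e')
  sorted[11] = occurrenceraccoon$  (last char: '$')
  sorted[12] = on$occurrenceracco  (last char: 'o')
  sorted[13] = oon$occurrenceracc  (last char: 'c')
  sorted[14] = raccoon$occurrence  (last char: 'e')
  sorted[15] = renceraccoon$occur  (last char: 'r')
  sorted[16] = rrenceraccoon$occu  (last char: 'u')
  sorted[17] = urrenceraccoon$occ  (last char: 'c')
Last column: nraonccrcoe$oceruc
Original string S is at sorted index 11

Answer: nraonccrcoe$oceruc
11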